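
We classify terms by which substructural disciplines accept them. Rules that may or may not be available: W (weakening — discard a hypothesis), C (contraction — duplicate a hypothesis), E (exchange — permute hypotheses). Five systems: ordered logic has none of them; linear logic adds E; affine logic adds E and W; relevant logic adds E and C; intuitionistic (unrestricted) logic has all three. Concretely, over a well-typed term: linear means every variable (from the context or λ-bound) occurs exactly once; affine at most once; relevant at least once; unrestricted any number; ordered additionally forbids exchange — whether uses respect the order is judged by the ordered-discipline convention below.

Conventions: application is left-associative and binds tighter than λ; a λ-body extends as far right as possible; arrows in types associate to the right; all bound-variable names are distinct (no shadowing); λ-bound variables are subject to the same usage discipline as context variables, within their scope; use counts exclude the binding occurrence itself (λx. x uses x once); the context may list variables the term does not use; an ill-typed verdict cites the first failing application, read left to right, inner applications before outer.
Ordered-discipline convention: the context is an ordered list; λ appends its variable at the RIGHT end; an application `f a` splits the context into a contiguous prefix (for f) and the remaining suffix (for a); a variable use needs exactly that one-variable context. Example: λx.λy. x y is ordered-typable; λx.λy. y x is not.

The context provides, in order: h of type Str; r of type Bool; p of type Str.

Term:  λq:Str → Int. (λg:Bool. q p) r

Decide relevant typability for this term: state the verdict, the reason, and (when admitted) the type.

no — unused: h, g — weakening required
usage: h: 0; r: 1; p: 1; q (λ-bound): 1; g (λ-bound): 0
left-to-right use order: q, p, r
typing: well-typed at (Str → Int) → Int
all disciplines: ordered ✗ | linear ✗ | affine ✓ | relevant ✗ | unrestricted ✓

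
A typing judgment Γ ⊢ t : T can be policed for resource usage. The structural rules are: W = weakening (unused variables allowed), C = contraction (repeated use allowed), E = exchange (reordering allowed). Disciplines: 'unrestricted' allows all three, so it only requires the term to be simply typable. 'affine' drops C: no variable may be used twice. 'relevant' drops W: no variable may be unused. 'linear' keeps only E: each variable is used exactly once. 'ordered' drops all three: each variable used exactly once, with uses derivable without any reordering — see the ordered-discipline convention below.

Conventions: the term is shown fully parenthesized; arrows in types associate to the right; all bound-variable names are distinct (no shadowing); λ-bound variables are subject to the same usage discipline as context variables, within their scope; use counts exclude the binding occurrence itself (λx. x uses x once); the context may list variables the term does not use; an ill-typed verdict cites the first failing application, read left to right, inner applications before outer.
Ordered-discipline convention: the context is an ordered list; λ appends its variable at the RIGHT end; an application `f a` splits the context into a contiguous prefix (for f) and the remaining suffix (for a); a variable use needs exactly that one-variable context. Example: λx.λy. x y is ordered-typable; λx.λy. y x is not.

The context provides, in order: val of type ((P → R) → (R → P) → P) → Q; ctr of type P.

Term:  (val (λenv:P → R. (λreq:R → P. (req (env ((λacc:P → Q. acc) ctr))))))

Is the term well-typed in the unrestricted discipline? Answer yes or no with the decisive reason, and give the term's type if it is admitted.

no — fails simple typing
usage: val=1; ctr=1; env (bound)=1; req (bound)=1; acc (bound)=1
order of uses: val, req, env, acc, ctr
typing: ill-typed: an application expects P → Q but receives P
all disciplines: ordered ✗, linear ✗, affine ✗, relevant ✗, unrestricted ✗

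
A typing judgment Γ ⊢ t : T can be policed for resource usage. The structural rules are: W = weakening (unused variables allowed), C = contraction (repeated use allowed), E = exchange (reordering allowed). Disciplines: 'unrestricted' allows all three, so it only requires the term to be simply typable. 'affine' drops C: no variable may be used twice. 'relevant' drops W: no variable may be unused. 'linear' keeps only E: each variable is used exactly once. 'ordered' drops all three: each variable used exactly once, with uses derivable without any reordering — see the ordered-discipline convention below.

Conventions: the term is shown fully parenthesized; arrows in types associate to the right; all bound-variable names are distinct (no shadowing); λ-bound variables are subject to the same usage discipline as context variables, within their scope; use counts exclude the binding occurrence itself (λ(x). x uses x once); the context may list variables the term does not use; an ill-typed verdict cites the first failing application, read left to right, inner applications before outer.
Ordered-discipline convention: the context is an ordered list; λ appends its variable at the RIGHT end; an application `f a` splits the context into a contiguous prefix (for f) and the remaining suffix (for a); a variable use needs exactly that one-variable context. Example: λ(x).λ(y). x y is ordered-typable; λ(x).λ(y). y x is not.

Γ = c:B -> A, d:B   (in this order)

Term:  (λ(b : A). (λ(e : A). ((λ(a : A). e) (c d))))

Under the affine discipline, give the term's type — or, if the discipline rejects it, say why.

term : A -> A -> A
usage: c ×1, d ×1, b (λ-bound) ×0, e (λ-bound) ×1, a (λ-bound) ×0
uses in reading order: e, c, d
typing: well-typed at A -> A -> A
across the five disciplines: ordered ✗ | linear ✗ | affine ✓ | relevant ✗ | unrestricted ✓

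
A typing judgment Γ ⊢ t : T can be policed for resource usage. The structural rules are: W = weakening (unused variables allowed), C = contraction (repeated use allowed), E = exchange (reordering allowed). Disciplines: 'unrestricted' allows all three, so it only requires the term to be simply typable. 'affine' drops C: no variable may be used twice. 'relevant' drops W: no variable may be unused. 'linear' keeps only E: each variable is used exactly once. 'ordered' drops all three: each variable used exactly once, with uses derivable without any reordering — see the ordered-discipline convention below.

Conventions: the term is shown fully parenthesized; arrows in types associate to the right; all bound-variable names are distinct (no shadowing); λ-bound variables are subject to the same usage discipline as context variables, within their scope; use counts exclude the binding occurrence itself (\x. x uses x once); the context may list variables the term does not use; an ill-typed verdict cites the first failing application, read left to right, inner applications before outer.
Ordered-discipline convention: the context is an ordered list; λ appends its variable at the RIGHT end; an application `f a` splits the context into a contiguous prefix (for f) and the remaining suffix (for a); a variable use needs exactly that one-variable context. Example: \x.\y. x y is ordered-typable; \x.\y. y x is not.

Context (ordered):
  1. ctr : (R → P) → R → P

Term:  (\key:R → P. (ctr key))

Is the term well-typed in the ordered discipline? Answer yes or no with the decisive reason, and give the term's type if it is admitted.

yes — ctr, key: once each, no exchange needed; term : (R → P) → R → P
counts: ctr ×1; key [bound] ×1
use order (left to right): ctr, key
typing: well-typed — term : (R → P) → R → P
across the five disciplines: ordered ✓ | linear ✓ | affine ✓ | relevant ✓ | unrestricted ✓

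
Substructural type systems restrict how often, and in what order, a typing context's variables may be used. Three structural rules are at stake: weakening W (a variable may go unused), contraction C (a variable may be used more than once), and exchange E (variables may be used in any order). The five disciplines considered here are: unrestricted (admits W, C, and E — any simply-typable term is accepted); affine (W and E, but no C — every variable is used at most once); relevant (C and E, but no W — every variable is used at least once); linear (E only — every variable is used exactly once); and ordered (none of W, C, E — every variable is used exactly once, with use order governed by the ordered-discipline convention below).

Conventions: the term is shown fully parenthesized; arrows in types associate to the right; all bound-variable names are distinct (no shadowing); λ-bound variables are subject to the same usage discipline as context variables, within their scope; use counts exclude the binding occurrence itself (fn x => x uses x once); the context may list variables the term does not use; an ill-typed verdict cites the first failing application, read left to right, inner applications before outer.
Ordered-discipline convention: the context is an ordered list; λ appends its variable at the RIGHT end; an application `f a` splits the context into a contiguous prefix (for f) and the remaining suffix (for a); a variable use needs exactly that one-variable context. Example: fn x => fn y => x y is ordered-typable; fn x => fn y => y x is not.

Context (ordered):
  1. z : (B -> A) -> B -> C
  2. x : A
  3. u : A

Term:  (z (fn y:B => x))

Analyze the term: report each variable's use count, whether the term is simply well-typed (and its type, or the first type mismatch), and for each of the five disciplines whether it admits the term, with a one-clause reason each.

use counts: z=1, x=1, u=0, y (λ-bound)=0
uses in reading order: z, x
typing: well-typed at B -> C
ordered: ✗ — u, y never used (weakening)
linear: ✗ — u, y never used (weakening)
affine: ✓ — no duplicate uses among z, x, u, y
relevant: ✗ — u, y never used (weakening)
unrestricted: ✓ — typability at B -> C is all that's needed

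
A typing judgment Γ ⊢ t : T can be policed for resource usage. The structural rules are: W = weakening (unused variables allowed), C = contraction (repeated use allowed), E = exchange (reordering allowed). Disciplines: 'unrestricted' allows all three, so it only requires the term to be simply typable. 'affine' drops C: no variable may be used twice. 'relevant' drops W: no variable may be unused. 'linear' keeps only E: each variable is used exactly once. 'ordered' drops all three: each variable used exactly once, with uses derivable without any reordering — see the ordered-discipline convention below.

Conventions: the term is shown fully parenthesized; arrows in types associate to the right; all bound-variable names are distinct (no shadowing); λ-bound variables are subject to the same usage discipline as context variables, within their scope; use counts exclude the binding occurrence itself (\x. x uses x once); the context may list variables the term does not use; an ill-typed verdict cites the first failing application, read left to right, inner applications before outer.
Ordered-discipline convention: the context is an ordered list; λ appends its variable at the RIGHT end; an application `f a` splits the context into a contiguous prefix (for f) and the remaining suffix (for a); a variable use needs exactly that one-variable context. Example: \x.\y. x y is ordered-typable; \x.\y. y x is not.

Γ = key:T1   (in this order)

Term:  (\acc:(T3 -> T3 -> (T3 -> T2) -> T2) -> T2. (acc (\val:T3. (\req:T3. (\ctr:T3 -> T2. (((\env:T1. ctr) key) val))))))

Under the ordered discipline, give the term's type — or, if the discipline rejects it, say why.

not well-typed under ordered — unused: req, env — weakening required
usage: key ×1; acc (bound) ×1; val (bound) ×1; req (bound) ×0; ctr (bound) ×1; env (bound) ×0
uses in reading order: acc, ctr, key, val
typing: well-typed — term : ((T3 -> T3 -> (T3 -> T2) -> T2) -> T2) -> T2
per-discipline verdicts: ordered ✗ · linear ✗ · affine ✓ · relevant ✗ · unrestricted ✓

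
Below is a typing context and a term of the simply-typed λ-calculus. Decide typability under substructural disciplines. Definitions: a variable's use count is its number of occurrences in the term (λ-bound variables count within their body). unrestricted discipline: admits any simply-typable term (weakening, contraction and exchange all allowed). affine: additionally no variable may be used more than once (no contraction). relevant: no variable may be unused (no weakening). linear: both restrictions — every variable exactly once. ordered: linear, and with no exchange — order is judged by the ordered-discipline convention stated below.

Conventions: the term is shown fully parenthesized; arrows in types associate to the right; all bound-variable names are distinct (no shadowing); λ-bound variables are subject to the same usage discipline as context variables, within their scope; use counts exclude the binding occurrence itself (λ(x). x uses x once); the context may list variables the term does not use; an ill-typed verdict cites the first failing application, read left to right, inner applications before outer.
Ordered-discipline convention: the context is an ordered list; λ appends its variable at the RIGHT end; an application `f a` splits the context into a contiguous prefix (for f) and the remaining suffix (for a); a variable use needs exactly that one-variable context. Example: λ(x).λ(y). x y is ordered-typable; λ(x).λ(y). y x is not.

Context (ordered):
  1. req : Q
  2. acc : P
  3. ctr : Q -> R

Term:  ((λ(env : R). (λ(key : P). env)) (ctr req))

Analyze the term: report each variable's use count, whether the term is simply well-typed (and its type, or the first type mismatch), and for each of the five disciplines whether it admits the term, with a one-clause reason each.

usage: req=1; acc=0; ctr=1; env (bound)=1; key (bound)=0
uses in reading order: env, ctr, req
typing: well-typed at P -> R
ordered ✗ (unused: acc, key — weakening required)
linear ✗ (unused: acc, key — weakening required)
affine ✓ (at most one use each (req, acc, ctr, env, key))
relevant ✗ (unused: acc, key — weakening required)
unrestricted ✓ (type-checks (P -> R) and nothing is barred)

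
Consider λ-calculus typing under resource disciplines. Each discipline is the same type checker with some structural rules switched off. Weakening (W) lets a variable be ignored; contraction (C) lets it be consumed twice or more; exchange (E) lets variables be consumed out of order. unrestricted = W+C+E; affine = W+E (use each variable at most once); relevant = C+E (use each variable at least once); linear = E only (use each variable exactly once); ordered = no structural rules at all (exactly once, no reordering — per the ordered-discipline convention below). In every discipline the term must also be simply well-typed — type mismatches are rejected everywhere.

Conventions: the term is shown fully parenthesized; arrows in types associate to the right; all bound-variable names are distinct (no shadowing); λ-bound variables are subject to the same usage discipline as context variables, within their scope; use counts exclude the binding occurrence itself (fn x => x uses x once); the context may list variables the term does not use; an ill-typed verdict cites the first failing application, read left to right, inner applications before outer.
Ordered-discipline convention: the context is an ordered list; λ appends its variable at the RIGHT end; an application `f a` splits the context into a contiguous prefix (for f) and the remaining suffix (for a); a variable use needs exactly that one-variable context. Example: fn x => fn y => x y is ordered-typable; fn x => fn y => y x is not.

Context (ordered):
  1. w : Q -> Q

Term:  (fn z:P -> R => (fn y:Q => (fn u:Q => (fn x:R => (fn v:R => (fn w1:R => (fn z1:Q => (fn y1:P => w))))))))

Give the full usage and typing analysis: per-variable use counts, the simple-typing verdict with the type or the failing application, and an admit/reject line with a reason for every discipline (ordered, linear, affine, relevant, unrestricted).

use counts: w ×1; z [bound] ×0; y [bound] ×0; u [bound] ×0; x [bound] ×0; v [bound] ×0; w1 [bound] ×0; z1 [bound] ×0; y1 [bound] ×0
uses in reading order: w
typing: ✓ — (P -> R) -> Q -> Q -> R -> R -> R -> Q -> P -> Q -> Q
ordered: ✗ — z, y, u, x, v, w1, z1, y1 never used (weakening)
linear: ✗ — z, y, u, x, v, w1, z1, y1 never used (weakening)
affine: ✓ — w, z, y, u, x, v, w1, z1, y1: no repeats, contraction unneeded
relevant: ✗ — z, y, u, x, v, w1, z1, y1 never used (weakening)
unrestricted: ✓ — well-typed at (P -> R) -> Q -> Q -> R -> R -> R -> Q -> P -> Q -> Q; no restrictions here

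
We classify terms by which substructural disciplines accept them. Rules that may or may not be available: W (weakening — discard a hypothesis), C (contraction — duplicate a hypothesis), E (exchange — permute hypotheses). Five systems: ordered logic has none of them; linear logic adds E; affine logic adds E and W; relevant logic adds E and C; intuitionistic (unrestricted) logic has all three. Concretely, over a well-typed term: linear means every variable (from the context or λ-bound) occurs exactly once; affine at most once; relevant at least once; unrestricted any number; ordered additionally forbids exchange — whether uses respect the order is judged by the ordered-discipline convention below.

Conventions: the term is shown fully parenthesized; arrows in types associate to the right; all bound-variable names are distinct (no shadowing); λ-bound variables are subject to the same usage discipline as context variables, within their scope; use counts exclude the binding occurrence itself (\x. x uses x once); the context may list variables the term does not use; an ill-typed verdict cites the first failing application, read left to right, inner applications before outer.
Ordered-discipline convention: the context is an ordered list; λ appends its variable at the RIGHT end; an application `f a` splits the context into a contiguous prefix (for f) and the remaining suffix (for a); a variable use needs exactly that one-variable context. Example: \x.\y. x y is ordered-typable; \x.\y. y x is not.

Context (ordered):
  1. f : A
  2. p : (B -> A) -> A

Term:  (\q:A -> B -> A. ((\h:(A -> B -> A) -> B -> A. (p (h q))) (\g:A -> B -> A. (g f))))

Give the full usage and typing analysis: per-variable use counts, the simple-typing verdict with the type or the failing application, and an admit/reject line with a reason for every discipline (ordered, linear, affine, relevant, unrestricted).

use counts: f ×1; p ×1; q (bound) ×1; h (bound) ×1; g (bound) ×1
order of uses: p, h, q, g, f
typing: ✓ — (A -> B -> A) -> A
ordered ✗ (use order p, h, q, g, f needs exchange)
linear ✓ (each of f, p, q, h, g used exactly once)
affine ✓ (f, p, q, h, g: no repeats, contraction unneeded)
relevant ✓ (every one of f, p, q, h, g appears)
unrestricted ✓ (simply typable at (A -> B -> A) -> A; W, C, E all held)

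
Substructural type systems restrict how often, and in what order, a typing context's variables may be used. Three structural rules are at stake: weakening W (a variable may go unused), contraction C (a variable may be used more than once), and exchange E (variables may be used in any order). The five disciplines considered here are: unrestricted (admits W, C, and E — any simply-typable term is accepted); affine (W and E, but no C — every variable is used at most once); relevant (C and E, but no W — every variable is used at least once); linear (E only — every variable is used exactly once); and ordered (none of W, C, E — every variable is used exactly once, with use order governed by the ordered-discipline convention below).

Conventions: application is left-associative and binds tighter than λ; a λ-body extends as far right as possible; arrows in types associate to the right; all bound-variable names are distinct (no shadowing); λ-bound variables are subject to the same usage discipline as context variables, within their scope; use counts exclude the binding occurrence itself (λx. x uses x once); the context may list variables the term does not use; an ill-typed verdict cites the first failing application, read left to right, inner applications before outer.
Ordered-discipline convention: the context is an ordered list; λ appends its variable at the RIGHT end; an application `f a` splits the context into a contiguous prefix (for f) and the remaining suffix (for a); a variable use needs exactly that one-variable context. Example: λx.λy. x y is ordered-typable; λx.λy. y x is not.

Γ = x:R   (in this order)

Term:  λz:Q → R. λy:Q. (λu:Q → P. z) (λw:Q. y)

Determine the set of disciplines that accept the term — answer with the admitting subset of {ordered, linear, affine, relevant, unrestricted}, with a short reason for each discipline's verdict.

admitted by: none
counts: x: 0×, z (bound): 1×, y (bound): 1×, u (bound): 0×, w (bound): 0×
order of uses: z, y
typing: ill-typed: an argument Q → Q mismatches the expected Q → P
ordered: ✗, a type mismatch blocks all five
linear: ✗, the type mismatch rejects it
affine: ✗, not simply typable
relevant: ✗, fails simple typing
unrestricted: ✗, a type mismatch blocks all five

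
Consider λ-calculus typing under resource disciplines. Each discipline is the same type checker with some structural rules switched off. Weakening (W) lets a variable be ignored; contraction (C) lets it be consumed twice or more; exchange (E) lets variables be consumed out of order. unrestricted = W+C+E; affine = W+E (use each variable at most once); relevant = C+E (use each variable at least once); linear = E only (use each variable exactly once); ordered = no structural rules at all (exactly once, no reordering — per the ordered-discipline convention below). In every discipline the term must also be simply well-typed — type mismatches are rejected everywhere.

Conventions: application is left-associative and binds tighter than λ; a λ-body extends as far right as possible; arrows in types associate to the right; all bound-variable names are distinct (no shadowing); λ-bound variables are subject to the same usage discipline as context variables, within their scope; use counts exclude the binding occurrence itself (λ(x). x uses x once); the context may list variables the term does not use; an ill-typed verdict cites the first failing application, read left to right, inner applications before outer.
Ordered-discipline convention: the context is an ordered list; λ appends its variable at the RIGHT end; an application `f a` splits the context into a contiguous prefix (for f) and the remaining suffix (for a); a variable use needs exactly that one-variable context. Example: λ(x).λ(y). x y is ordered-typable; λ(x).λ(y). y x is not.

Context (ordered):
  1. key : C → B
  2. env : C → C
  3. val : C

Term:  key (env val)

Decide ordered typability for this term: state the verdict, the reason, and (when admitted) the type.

yes — single-use (key, env, val), ordered derivation ok; term : B
counts: key=1; env=1; val=1
order of uses: key, env, val
typing: the term checks, with type B
per-discipline verdicts: ordered ✓, linear ✓, affine ✓, relevant ✓, unrestricted ✓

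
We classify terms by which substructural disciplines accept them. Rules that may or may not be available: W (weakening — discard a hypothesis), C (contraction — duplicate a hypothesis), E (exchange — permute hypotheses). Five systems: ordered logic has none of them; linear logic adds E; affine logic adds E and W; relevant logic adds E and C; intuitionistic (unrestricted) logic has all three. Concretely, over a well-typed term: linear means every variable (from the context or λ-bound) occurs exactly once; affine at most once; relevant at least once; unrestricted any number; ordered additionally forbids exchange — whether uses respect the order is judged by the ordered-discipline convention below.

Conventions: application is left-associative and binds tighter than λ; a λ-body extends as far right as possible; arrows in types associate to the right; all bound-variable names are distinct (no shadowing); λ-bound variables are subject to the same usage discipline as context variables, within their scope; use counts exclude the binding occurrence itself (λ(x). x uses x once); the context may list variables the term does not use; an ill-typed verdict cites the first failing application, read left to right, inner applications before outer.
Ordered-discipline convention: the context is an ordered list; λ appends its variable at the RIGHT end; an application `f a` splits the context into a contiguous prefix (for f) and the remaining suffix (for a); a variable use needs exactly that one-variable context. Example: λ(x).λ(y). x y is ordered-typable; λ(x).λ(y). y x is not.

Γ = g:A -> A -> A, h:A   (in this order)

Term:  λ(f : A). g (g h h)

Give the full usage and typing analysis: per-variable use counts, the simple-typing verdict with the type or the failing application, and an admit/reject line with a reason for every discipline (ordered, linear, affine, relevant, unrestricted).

usage: g: 2×, h: 2×, f [bound]: 0×
order of uses: g, g, h, h
typing: ✓ — A -> A -> A
ordered ✗ (g ×2, h ×2 used more than once (contraction); unused: f — weakening required)
linear ✗ (g ×2, h ×2 used more than once (contraction); unused: f — weakening required)
affine ✗ (g ×2, h ×2 used more than once (contraction))
relevant ✗ (unused: f — weakening required)
unrestricted ✓ (simply typable at A -> A -> A; W, C, E all held)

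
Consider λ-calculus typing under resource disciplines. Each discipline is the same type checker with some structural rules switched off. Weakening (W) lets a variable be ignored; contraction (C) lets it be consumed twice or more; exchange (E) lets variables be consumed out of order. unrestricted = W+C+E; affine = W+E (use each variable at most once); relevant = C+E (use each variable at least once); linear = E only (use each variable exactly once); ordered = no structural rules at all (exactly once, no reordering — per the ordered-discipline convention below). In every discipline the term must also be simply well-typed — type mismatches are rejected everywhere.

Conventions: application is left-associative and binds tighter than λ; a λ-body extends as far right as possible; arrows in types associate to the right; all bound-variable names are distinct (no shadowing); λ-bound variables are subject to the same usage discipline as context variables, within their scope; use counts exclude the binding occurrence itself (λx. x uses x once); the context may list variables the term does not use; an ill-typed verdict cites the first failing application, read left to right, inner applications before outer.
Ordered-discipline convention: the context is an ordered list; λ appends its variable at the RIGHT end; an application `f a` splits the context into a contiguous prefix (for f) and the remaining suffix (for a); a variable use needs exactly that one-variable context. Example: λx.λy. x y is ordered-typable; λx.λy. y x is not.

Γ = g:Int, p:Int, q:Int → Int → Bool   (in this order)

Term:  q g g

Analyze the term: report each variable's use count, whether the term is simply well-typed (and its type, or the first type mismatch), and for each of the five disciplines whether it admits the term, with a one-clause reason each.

usage: g ×2, p ×0, q ×1
uses in reading order: q, g, g
typing: well-typed — term : Bool
ordered ✗ (needs contraction — g ×2; unused: p — weakening required)
linear ✗ (needs contraction — g ×2; unused: p — weakening required)
affine ✗ (needs contraction — g ×2)
relevant ✗ (unused: p — weakening required)
unrestricted ✓ (typability at Bool is all that's needed)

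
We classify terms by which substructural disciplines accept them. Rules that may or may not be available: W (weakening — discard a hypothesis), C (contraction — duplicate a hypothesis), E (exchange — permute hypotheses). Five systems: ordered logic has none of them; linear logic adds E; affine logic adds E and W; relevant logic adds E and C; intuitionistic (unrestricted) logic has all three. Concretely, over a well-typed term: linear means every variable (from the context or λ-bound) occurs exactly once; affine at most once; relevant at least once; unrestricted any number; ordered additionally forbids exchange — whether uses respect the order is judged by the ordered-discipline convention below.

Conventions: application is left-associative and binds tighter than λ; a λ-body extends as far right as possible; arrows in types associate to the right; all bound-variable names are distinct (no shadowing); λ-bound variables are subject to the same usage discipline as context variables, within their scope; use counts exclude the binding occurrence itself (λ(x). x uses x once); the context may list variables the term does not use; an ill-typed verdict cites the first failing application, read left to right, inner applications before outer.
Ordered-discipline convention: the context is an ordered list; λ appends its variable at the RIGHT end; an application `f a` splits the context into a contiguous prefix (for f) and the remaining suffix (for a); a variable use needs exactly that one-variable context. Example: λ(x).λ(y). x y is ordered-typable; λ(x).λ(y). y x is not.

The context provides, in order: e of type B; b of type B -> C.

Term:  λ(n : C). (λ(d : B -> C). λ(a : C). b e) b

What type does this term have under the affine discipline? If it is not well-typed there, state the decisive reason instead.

not well-typed under affine — needs contraction — b ×2
variable uses: e=1, b=2, n [bound]=0, d [bound]=0, a [bound]=0
order of uses: b, e, b
typing: the term checks, with type C -> C -> C
all disciplines: ordered ✗; linear ✗; affine ✗; relevant ✗; unrestricted ✓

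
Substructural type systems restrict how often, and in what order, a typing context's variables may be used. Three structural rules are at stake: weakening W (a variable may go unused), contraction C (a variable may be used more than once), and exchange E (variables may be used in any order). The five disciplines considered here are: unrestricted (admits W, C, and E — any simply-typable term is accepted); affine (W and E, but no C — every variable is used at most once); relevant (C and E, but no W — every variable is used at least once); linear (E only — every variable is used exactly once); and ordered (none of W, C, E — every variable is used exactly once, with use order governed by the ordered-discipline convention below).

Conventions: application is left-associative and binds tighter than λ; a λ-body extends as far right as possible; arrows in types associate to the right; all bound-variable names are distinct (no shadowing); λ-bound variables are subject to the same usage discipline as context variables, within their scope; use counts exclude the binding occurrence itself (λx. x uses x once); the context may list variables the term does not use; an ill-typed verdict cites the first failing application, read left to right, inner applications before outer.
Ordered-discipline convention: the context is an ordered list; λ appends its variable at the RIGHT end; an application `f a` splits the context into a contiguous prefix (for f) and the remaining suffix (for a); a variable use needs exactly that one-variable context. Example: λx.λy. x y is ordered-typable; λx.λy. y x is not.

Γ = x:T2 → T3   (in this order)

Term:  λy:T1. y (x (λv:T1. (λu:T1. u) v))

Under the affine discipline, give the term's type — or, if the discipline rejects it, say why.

not well-typed under affine — not simply typable
use counts: x: 1×; y (λ-bound): 1×; v (λ-bound): 1×; u (λ-bound): 1×
uses in reading order: y, x, u, v
typing: ill-typed: an argument T1 → T1 mismatches the expected T2
per-discipline verdicts: ordered ✗, linear ✗, affine ✗, relevant ✗, unrestricted ✗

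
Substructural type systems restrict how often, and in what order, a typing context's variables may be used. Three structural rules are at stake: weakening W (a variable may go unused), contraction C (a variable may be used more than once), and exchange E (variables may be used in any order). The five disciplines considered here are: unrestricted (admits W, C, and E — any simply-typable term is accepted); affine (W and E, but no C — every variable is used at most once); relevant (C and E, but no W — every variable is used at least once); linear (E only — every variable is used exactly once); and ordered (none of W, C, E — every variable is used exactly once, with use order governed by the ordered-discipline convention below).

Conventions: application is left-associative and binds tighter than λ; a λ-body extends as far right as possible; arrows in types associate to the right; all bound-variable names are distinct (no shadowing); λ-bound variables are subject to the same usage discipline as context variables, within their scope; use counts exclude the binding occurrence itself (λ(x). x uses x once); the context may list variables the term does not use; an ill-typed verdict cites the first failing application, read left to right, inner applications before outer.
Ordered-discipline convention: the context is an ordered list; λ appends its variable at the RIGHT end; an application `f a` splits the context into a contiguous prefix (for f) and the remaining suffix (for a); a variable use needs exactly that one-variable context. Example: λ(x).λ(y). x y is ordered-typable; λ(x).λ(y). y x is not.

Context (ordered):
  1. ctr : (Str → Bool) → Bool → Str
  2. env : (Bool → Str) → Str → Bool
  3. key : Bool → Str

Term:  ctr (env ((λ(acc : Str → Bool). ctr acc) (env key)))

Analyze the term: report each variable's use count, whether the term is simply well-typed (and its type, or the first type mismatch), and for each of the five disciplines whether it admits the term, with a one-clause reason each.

variable uses: ctr: 2; env: 2; key: 1; acc [bound]: 1
use order (left to right): ctr, env, ctr, acc, env, key
typing: well-typed — term : Bool → Str
ordered: ✗, needs contraction — ctr ×2, env ×2
linear: ✗, needs contraction — ctr ×2, env ×2
affine: ✗, needs contraction — ctr ×2, env ×2
relevant: ✓, every one of ctr, env, key, acc appears
unrestricted: ✓, simply typable at Bool → Str; W, C, E all held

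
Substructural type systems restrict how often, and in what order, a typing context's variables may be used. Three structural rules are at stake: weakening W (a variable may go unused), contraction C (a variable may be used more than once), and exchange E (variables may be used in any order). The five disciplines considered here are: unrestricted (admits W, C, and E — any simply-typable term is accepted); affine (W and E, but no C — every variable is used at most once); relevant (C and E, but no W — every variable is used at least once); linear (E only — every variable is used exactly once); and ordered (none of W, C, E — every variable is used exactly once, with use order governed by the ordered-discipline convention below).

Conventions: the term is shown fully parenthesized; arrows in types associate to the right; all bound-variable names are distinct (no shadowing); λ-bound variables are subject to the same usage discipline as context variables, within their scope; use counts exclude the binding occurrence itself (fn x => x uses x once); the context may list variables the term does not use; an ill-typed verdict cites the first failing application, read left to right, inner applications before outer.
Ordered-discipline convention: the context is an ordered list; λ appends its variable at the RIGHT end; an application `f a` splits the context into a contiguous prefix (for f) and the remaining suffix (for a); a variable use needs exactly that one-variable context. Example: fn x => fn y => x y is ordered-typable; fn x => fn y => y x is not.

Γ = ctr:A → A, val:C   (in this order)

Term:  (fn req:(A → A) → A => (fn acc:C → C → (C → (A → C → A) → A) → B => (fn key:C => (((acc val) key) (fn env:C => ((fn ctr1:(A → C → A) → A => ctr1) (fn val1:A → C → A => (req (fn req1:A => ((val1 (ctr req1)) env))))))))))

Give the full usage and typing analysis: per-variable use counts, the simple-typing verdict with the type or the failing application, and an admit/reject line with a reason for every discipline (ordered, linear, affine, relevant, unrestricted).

usage: ctr: 1×; val: 1×; req (λ-bound): 1×; acc (λ-bound): 1×; key (λ-bound): 1×; env (λ-bound): 1×; ctr1 (λ-bound): 1×; val1 (λ-bound): 1×; req1 (λ-bound): 1×
use order (left to right): acc, val, key, ctr1, req, val1, ctr, req1, env
typing: ✓ — ((A → A) → A) → (C → C → (C → (A → C → A) → A) → B) → C → B
ordered: ✗, use order acc, val, key, ctr1, req, val1, ctr, req1, env needs exchange
linear: ✓, single use per variable (ctr, val, req, acc, key, env, ctr1, val1, req1)
affine: ✓, ctr, val, req, acc, key, env, ctr1, val1, req1: no repeats, contraction unneeded
relevant: ✓, ctr, val, req, acc, key, env, ctr1, val1, req1: all used, weakening unneeded
unrestricted: ✓, type-checks (((A → A) → A) → (C → C → (C → (A → C → A) → A) → B) → C → B) and nothing is barred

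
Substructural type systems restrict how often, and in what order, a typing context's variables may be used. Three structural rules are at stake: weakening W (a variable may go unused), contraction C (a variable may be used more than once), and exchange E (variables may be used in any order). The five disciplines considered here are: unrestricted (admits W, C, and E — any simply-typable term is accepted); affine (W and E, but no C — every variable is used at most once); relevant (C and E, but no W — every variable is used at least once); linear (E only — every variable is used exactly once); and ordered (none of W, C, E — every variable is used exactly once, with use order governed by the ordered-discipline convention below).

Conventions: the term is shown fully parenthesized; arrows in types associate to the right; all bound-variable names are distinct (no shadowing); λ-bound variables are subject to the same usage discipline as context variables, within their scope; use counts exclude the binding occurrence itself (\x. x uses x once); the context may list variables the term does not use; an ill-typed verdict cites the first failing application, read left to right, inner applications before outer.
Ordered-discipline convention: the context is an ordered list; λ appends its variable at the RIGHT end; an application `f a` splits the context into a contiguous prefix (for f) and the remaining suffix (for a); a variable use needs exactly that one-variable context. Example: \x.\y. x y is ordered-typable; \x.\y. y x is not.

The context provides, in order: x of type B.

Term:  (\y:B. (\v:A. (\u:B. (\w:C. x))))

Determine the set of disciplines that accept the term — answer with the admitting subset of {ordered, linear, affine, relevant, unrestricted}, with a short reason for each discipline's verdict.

accepted by: affine, unrestricted
variable uses: x: 1×; y (bound): 0×; v (bound): 0×; u (bound): 0×; w (bound): 0×
uses in reading order: x
typing: the term checks, with type B -> A -> B -> C -> B
ordered: ✗ — unused: y, v, u, w — weakening required
linear: ✗ — unused: y, v, u, w — weakening required
affine: ✓ — no duplicate uses among x, y, v, u, w
relevant: ✗ — unused: y, v, u, w — weakening required
unrestricted: ✓ — simply typable at B -> A -> B -> C -> B; W, C, E all held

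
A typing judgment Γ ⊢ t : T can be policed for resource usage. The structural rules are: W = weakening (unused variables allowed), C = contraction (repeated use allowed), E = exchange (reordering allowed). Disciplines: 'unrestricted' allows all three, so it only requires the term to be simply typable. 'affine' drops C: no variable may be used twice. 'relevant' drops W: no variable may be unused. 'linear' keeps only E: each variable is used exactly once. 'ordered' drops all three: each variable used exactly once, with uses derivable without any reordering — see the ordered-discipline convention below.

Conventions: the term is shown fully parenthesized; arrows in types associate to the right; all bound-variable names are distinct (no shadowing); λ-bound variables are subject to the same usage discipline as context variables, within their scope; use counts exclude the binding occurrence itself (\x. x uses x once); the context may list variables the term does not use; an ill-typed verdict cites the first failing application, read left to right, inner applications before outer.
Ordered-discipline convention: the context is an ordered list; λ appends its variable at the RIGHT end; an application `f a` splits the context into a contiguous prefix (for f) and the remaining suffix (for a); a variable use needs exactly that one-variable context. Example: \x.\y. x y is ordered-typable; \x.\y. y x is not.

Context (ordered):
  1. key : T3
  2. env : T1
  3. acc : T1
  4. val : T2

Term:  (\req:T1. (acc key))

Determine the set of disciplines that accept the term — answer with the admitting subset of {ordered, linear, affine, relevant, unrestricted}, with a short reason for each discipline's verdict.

admitted in: none
usage: key: 1×; env: 0×; acc: 1×; val: 0×; req (bound): 0×
left-to-right use order: acc, key
typing: ill-typed: applying a non-function (T1)
ordered ✗ (the type mismatch rejects it)
linear ✗ (not simply typable)
affine ✗ (fails simple typing)
relevant ✗ (a type mismatch blocks all five)
unrestricted ✗ (the type mismatch rejects it)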